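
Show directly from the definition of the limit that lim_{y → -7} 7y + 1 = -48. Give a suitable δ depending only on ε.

δ = ε/7

Suppose ε > 0. We need δ > 0 so that 0 < |y + 7| < δ implies |(7y + 1) + 48| < ε.
Since (7y + 1) + 48 = 7(y + 7), we have |(7y + 1) + 48| = 7|y + 7|.
Thus it suffices that |y + 7| < ε/7.
Choosing δ = ε/7 gives |(7y + 1) + 48| = 7|y + 7| < ε whenever |y + 7| < δ.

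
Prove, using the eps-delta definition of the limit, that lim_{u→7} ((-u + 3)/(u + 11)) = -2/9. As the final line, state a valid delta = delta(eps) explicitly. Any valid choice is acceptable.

delta = min(9, (81/7)eps)

Fix eps > 0. We want delta > 0 with 0 < |u − 7| < delta ⇒ |(-u + 3)/(u + 11) + 2/9| < eps.
Combining over a common denominator, (-u + 3)/(u + 11) + 2/9 = [(-u + 3)·18 − (-4)·(u + 11)] / [18·(u + 11)] = -14(u − 7) / (18(u + 11)).
So |(-u + 3)/(u + 11) + 2/9| = 14|u − 7| / (18·|u + 11|).
Restrict delta ≤ 9. Then |u − 7| < 9 gives |u + 11| = |(u − 7) + 18| ≥ 18 − 9 = 9.
Hence |(-u + 3)/(u + 11) + 2/9| < 14|u − 7|/(18·9) = (7/81)|u − 7|, which is < eps once |u − 7| < (81/7)eps.
Take delta = min(9, (81/7)eps). Then 0 < |u − 7| < delta forces both bounds, so |(-u + 3)/(u + 11) + 2/9| < eps.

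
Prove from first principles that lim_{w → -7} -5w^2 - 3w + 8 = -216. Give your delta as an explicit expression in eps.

Suppose eps > 0. We want delta > 0 such that 0 < |w + 7| < delta implies |(-5w^2 - 3w + 8) + 216| < eps.
(-5w^2 - 3w + 8) + 216 = -5w^2 - 3w + 224 = (w + 7)(-5w + 32).
So |(-5w^2 - 3w + 8) + 216| = |w + 7|·|-5w + 32|.
Assume first that |w + 7| < 1, so |w| < 8. Then |-5w + 32| ≤ 5·8 + 32 = 72.
Hence |(-5w^2 - 3w + 8) + 216| ≤ 72|w + 7| < eps provided |w + 7| < eps/72.
Take delta = min(1, eps/72). Then 0 < |w + 7| < delta gives both |w + 7| < 1 and |w + 7| < eps/72, so |(-5w^2 - 3w + 8) + 216| < eps.

delta = min(1, eps/72)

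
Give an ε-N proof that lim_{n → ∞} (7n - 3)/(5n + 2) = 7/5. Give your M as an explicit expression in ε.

M = (29/25)/ε

Let ε > 0 be given. For n ≥ 1, |(7n - 3)/(5n + 2) − (7/5)| = |-29|/(5(5n + 2)) = 29/(5(5n + 2)).
Since 5n + 2 ≥ 5n for n ≥ 1, this is ≤ 29/(5·5n) = (29/25)/n.
So |(7n - 3)/(5n + 2) − (7/5)| < ε whenever n > (29/25)/ε.
Take M = (29/25)/ε. If n > M then |(7n - 3)/(5n + 2) − (7/5)| ≤ (29/25)/n < ε.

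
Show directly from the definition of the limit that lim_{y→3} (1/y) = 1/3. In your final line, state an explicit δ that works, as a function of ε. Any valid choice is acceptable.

δ = min(3/2, (9/2)ε)

Suppose ε > 0. We seek δ > 0 such that 0 < |y − 3| < δ implies |1/y − (1/3)| < ε.
|1/y − (1/3)| = |3 − y|/(3·|y|) = |y − 3|/(3|y|).
Restrict δ ≤ 3/2. Then |y − 3| < 3/2 gives |y| > 3/2, so 3|y| > 9/2.
Then |1/y − (1/3)| < |y − 3|/(9/2), which is < ε when |y − 3| < (9/2)ε.
Take δ = min(3/2, (9/2)ε). Then 0 < |y − 3| < δ gives both |y − 3| < 3/2 and |y − 3| < (9/2)ε, so |1/y − (1/3)| < ε.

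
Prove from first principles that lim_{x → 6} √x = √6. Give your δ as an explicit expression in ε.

Let ε > 0. We want δ > 0 such that 0 < |x − 6| < δ implies |√x − √6| < ε.
Rationalise: √x − √6 = (x − 6)/(√x + √6), so |√x − √6| = |x − 6|/(√x + √6).
Restrict δ ≤ 6 so that |x − 6| < 6 forces x > 0, and then √x + √6 > √6.
Hence |√x − √6| < |x − 6|/√6, which is < ε once |x − 6| < √6·ε.
Take δ = min(6, √6·ε). If 0 < |x − 6| < δ then x > 0 and |√x − √6| < |x − 6|/√6 < ε.

δ = min(6, √6·ε)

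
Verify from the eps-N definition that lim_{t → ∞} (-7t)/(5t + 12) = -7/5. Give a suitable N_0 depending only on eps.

N_0 = (84/25)/eps

Let eps > 0. We seek N_0 > 0 such that t > N_0 implies |(-7t)/(5t + 12) + 7/5| < eps.
(-7t)/(5t + 12) + 7/5 = (5(-7t) − (-7)(5t + 12)) / (5(5t + 12)) = 84/(5(5t + 12)).
For t > 0 we have 5t + 12 > 5t, so |(-7t)/(5t + 12) + 7/5| = 84/(5(5t + 12)) < 84/(5·5t) = (84/25)/t.
Thus |(-7t)/(5t + 12) + 7/5| < eps whenever t > (84/25)/eps.
Take N_0 = (84/25)/eps. If t > N_0 then |(-7t)/(5t + 12) + 7/5| < (84/25)/t < eps.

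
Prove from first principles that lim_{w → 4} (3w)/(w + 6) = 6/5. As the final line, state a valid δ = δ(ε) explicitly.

Let ε > 0. We want δ > 0 with 0 < |w − 4| < δ ⇒ |(3w)/(w + 6) − (6/5)| < ε.
Combining over a common denominator, (3w)/(w + 6) − (6/5) = [(3w)·10 − 12·(w + 6)] / [10·(w + 6)] = 18(w − 4) / (10(w + 6)).
So |(3w)/(w + 6) − (6/5)| = 18|w − 4| / (10·|w + 6|).
Require δ ≤ 5, so |w + 6| ≥ |10| − |w − 4| > 10 − 5 = 5.
Hence |(3w)/(w + 6) − (6/5)| < 18|w − 4|/(10·5) = (9/25)|w − 4|, which is < ε once |w − 4| < (25/9)ε.
Take δ = min(5, (25/9)ε). Then 0 < |w − 4| < δ forces both bounds, so |(3w)/(w + 6) − (6/5)| < ε.

δ = min(5, (25/9)ε)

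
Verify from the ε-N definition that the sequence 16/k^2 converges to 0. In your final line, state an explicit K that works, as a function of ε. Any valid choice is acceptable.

Suppose ε > 0. For k ≥ 1, |16/k^2 − 0| = 16/k^2.
16/k^2 < ε ⇔ k^2 > 16/ε ⇔ k > (16/ε)^{1/2}.
Take K = (16/ε)^{1/2}. Then k > K implies 16/k^2 < ε.

K = (16/ε)^{1/2}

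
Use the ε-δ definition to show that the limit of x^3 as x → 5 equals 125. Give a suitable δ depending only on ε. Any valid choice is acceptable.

δ = min(2, ε/109)

Suppose ε > 0. We seek δ > 0 with 0 < |x − 5| < δ ⇒ |x^3 − 125| < ε.
Factor: x^3 − 125 = (x − 5)(x^2 + 5x + 25), so |x^3 − 125| = |x − 5|·|x^2 + 5x + 25|.
Impose δ ≤ 2 so that |x| < 7; then |x^2 + 5x + 25| ≤ 109.
Hence |x^3 − 125| ≤ 109|x − 5|, which is < ε once |x − 5| < ε/109.
Take δ = min(2, ε/109). If 0 < |x − 5| < δ then both bounds hold and |x^3 − 125| ≤ 109|x − 5| < 109·(ε/109) = ε.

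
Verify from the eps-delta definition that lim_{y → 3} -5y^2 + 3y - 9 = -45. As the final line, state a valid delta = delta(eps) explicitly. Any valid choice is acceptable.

Fix eps > 0. We want delta > 0 such that 0 < |y − 3| < delta implies |(-5y^2 + 3y - 9) + 45| < eps.
(-5y^2 + 3y - 9) + 45 = -5y^2 + 3y + 36 = (y − 3)(-5y - 12).
So |(-5y^2 + 3y - 9) + 45| = |y − 3|·|-5y - 12|.
Require delta ≤ 2. Then |y − 3| < 2 gives |y| < 5, and by the triangle inequality |-5y - 12| ≤ 5·5 + 12 = 37.
Hence |(-5y^2 + 3y - 9) + 45| ≤ 37|y − 3| < eps provided |y − 3| < eps/37.
Take delta = min(2, eps/37). Then 0 < |y − 3| < delta gives both |y − 3| < 2 and |y − 3| < eps/37, so |(-5y^2 + 3y - 9) + 45| < eps.

delta = min(2, eps/37)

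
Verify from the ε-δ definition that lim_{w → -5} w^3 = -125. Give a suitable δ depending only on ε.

δ = min(1, ε/91)

Let ε > 0. We seek δ > 0 with 0 < |w + 5| < δ ⇒ |w^3 + 125| < ε.
Factor: w^3 + 125 = (w + 5)(w^2 - 5w + 25), so |w^3 + 125| = |w + 5|·|w^2 - 5w + 25|.
Restrict δ ≤ 1. Then |w + 5| < 1 gives |w| < 6, so by the triangle inequality |w^2 - 5w + 25| ≤ 6^2 + 5·6 + 25 = 91.
Hence |w^3 + 125| ≤ 91|w + 5|, which is < ε once |w + 5| < ε/91.
Take δ = min(1, ε/91). If 0 < |w + 5| < δ then both bounds hold and |w^3 + 125| ≤ 91|w + 5| < 91·(ε/91) = ε.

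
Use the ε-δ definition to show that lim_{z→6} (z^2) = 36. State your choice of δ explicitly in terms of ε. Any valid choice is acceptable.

δ = min(2, ε/14)

Let ε > 0 be given. We seek δ > 0 with 0 < |z − 6| < δ ⇒ |z^2 − 36| < ε.
Factor: z^2 − 36 = (z − 6)(z + 6), so |z^2 − 36| = |z − 6|·|z + 6|.
Restrict δ ≤ 2. Then |z − 6| < 2 gives |z| < 8, so by the triangle inequality |z + 6| ≤ 8 + 6 = 14.
Hence |z^2 − 36| ≤ 14|z − 6|, which is < ε once |z − 6| < ε/14.
Take δ = min(2, ε/14). If 0 < |z − 6| < δ then both bounds hold and |z^2 − 36| ≤ 14|z − 6| < 14·(ε/14) = ε.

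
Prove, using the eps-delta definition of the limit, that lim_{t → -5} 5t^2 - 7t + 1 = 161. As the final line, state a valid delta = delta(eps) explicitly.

delta = min(1, eps/62)

Let eps > 0. We want delta > 0 such that 0 < |t + 5| < delta implies |(5t^2 - 7t + 1) − 161| < eps.
(5t^2 - 7t + 1) − 161 = 5t^2 - 7t - 160 = (t + 5)(5t - 32).
So |(5t^2 - 7t + 1) − 161| = |t + 5|·|5t - 32|.
Assume first that |t + 5| < 1, so |t| < 6. Then |5t - 32| ≤ 5·6 + 32 = 62.
Hence |(5t^2 - 7t + 1) − 161| ≤ 62|t + 5| < eps provided |t + 5| < eps/62.
Choosing delta = min(1, eps/62) ensures both conditions, hence |(5t^2 - 7t + 1) − 161| < eps.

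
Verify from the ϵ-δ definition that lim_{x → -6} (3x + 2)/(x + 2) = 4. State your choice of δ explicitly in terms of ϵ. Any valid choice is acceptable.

Fix ϵ > 0. We want δ > 0 with 0 < |x + 6| < δ ⇒ |(3x + 2)/(x + 2) − 4| < ϵ.
Combining over a common denominator, (3x + 2)/(x + 2) − 4 = [(3x + 2)·(-4) − (-16)·(x + 2)] / [(-4)·(x + 2)] = 4(x + 6) / ((-4)(x + 2)).
So |(3x + 2)/(x + 2) − 4| = 4|x + 6| / (4·|x + 2|).
Require δ ≤ 2, so |x + 2| ≥ |-4| − |x + 6| > 4 − 2 = 2.
Hence |(3x + 2)/(x + 2) − 4| < 4|x + 6|/(4·2) = (1/2)|x + 6|, which is < ϵ once |x + 6| < 2ϵ.
Take δ = min(2, 2ϵ). Then 0 < |x + 6| < δ forces both bounds, so |(3x + 2)/(x + 2) − 4| < ϵ.

δ = min(2, 2ϵ)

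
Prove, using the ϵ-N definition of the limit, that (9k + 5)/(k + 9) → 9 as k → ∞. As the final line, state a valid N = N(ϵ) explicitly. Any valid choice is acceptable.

Fix ϵ > 0. For k ≥ 1, |(9k + 5)/(k + 9) − 9| = |-76|/((k + 9)) = 76/((k + 9)).
Since k + 9 ≥ k for k ≥ 1, this is ≤ 76/(k) = 76/k.
So |(9k + 5)/(k + 9) − 9| < ϵ whenever k > 76/ϵ.
Take N = 76/ϵ. If k > N then |(9k + 5)/(k + 9) − 9| ≤ 76/k < ϵ.

N = 76/ϵ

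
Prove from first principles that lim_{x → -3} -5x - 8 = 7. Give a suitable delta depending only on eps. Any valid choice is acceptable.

Fix eps > 0. We need delta > 0 so that 0 < |x + 3| < delta implies |(-5x - 8) − 7| < eps.
Since (-5x - 8) − 7 = -5(x + 3), we have |(-5x - 8) − 7| = 5|x + 3|.
So 5|x + 3| < eps exactly when |x + 3| < eps/5.
Choosing delta = eps/5 gives |(-5x - 8) − 7| = 5|x + 3| < eps whenever |x + 3| < delta.

delta = eps/5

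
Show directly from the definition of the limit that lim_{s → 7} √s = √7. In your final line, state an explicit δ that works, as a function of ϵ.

δ = min(7, √7·ϵ)

Suppose ϵ > 0. We want δ > 0 such that 0 < |s − 7| < δ implies |√s − √7| < ϵ.
Multiplying by the conjugate, |√s − √7| = |s − 7|/(√s + √7).
Restrict δ ≤ 7 so that |s − 7| < 7 forces s > 0, and then √s + √7 > √7.
Hence |√s − √7| < |s − 7|/√7, which is < ϵ once |s − 7| < √7·ϵ.
Take δ = min(7, √7·ϵ). If 0 < |s − 7| < δ then s > 0 and |√s − √7| < |s − 7|/√7 < ϵ.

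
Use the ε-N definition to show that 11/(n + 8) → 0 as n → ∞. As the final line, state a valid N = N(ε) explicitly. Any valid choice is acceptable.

N = 11/ε

Fix ε > 0. For n ≥ 1, |11/(n + 8) − 0| = 11/(n + 8) ≤ 11/n.
We need 11/n < ε, i.e. n > 11/ε.
Take N = 11/ε. If n > N then |11/(n + 8)| ≤ 11/n < ε.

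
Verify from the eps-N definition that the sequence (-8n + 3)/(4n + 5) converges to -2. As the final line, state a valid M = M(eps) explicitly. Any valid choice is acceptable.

Suppose eps > 0. For n ≥ 1, |(-8n + 3)/(4n + 5) + 2| = |52|/(4(4n + 5)) = 52/(4(4n + 5)).
Since 4n + 5 ≥ 4n for n ≥ 1, this is ≤ 52/(4·4n) = (13/4)/n.
So |(-8n + 3)/(4n + 5) + 2| < eps whenever n > (13/4)/eps.
Take M = (13/4)/eps. If n > M then |(-8n + 3)/(4n + 5) + 2| ≤ (13/4)/n < eps.

M = (13/4)/eps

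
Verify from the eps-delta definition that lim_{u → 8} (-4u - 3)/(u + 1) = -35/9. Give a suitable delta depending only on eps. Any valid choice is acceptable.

Let eps > 0. We want delta > 0 with 0 < |u − 8| < delta ⇒ |(-4u - 3)/(u + 1) + 35/9| < eps.
Combining over a common denominator, (-4u - 3)/(u + 1) + 35/9 = [(-4u - 3)·9 − (-35)·(u + 1)] / [9·(u + 1)] = -1(u − 8) / (9(u + 1)).
So |(-4u - 3)/(u + 1) + 35/9| = |u − 8| / (9·|u + 1|).
Restrict delta ≤ 9/2. Then |u − 8| < 9/2 gives |u + 1| = |(u − 8) + 9| ≥ 9 − 9/2 = 9/2.
Hence |(-4u - 3)/(u + 1) + 35/9| < |u − 8|/(9·(9/2)) = (2/81)|u − 8|, which is < eps once |u − 8| < (81/2)eps.
Take delta = min(9/2, (81/2)eps). Then 0 < |u − 8| < delta forces both bounds, so |(-4u - 3)/(u + 1) + 35/9| < eps.

delta = min(9/2, (81/2)eps)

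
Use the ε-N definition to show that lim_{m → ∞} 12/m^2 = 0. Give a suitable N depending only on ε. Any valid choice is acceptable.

N = (12/ε)^{1/2}

Suppose ε > 0. For m ≥ 1, |12/m^2 − 0| = 12/m^2.
12/m^2 < ε ⇔ m^2 > 12/ε ⇔ m > (12/ε)^{1/2}.
Take N = (12/ε)^{1/2}. Then m > N implies 12/m^2 < ε.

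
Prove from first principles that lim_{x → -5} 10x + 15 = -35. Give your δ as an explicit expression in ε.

δ = ε/10

Suppose ε > 0. We need δ > 0 so that 0 < |x + 5| < δ implies |(10x + 15) + 35| < ε.
Since (10x + 15) + 35 = 10(x + 5), we have |(10x + 15) + 35| = 10|x + 5|.
So 10|x + 5| < ε exactly when |x + 5| < ε/10.
Take δ = ε/10. If 0 < |x + 5| < δ then |(10x + 15) + 35| = 10|x + 5| < 10·(ε/10) = ε.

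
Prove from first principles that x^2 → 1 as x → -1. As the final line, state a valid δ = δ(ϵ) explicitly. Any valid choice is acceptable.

δ = min(1, ϵ/3)

Suppose ϵ > 0. We seek δ > 0 with 0 < |x + 1| < δ ⇒ |x^2 − 1| < ϵ.
Factor: x^2 − 1 = (x + 1)(x - 1), so |x^2 − 1| = |x + 1|·|x - 1|.
Impose δ ≤ 1 so that |x| < 2; then |x - 1| ≤ 3.
Hence |x^2 − 1| ≤ 3|x + 1|, which is < ϵ once |x + 1| < ϵ/3.
Take δ = min(1, ϵ/3). If 0 < |x + 1| < δ then both bounds hold and |x^2 − 1| ≤ 3|x + 1| < 3·(ϵ/3) = ϵ.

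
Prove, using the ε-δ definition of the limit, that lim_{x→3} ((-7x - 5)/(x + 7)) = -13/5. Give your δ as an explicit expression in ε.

Fix ε > 0. We want δ > 0 with 0 < |x − 3| < δ ⇒ |(-7x - 5)/(x + 7) + 13/5| < ε.
Combining over a common denominator, (-7x - 5)/(x + 7) + 13/5 = [(-7x - 5)·10 − (-26)·(x + 7)] / [10·(x + 7)] = -44(x − 3) / (10(x + 7)).
So |(-7x - 5)/(x + 7) + 13/5| = 44|x − 3| / (10·|x + 7|).
Restrict δ ≤ 5. Then |x − 3| < 5 gives |x + 7| = |(x − 3) + 10| ≥ 10 − 5 = 5.
Hence |(-7x - 5)/(x + 7) + 13/5| < 44|x − 3|/(10·5) = (22/25)|x − 3|, which is < ε once |x − 3| < (25/22)ε.
Take δ = min(5, (25/22)ε). Then 0 < |x − 3| < δ forces both bounds, so |(-7x - 5)/(x + 7) + 13/5| < ε.

δ = min(5, (25/22)ε)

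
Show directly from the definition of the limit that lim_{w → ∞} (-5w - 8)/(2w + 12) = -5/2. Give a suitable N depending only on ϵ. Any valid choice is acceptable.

Fix ϵ > 0. We seek N > 0 such that w > N implies |(-5w - 8)/(2w + 12) + 5/2| < ϵ.
(-5w - 8)/(2w + 12) + 5/2 = (2(-5w - 8) − (-5)(2w + 12)) / (2(2w + 12)) = 44/(2(2w + 12)).
For w > 0 we have 2w + 12 > 2w, so |(-5w - 8)/(2w + 12) + 5/2| = 44/(2(2w + 12)) < 44/(2·2w) = 11/w.
Thus |(-5w - 8)/(2w + 12) + 5/2| < ϵ whenever w > 11/ϵ.
Take N = 11/ϵ. If w > N then |(-5w - 8)/(2w + 12) + 5/2| < 11/w < ϵ.

N = 11/ϵ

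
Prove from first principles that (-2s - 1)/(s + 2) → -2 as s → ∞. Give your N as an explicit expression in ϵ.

Let ϵ > 0 be given. We seek N > 0 such that s > N implies |(-2s - 1)/(s + 2) + 2| < ϵ.
(-2s - 1)/(s + 2) + 2 = ((-2s - 1) − (-2)(s + 2)) / ((s + 2)) = 3/((s + 2)).
For s > 0 we have s + 2 > s, so |(-2s - 1)/(s + 2) + 2| = 3/((s + 2)) < 3/(s) = 3/s.
Thus |(-2s - 1)/(s + 2) + 2| < ϵ whenever s > 3/ϵ.
Take N = 3/ϵ. If s > N then |(-2s - 1)/(s + 2) + 2| < 3/s < ϵ.

N = 3/ϵ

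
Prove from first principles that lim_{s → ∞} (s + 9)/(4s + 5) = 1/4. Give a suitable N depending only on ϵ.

Let ϵ > 0. We seek N > 0 such that s > N implies |(s + 9)/(4s + 5) − (1/4)| < ϵ.
(s + 9)/(4s + 5) − (1/4) = (4(s + 9) − (4s + 5)) / (4(4s + 5)) = 31/(4(4s + 5)).
For s > 0 we have 4s + 5 > 4s, so |(s + 9)/(4s + 5) − (1/4)| = 31/(4(4s + 5)) < 31/(4·4s) = (31/16)/s.
Thus |(s + 9)/(4s + 5) − (1/4)| < ϵ whenever s > (31/16)/ϵ.
Take N = (31/16)/ϵ. If s > N then |(s + 9)/(4s + 5) − (1/4)| < (31/16)/s < ϵ.

N = (31/16)/ϵ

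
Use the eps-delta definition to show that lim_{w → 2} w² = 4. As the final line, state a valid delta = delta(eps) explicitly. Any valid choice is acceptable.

delta = min(1, eps/5)

Fix eps > 0. We seek delta > 0 with 0 < |w − 2| < delta ⇒ |w² − 4| < eps.
Factor: w² − 4 = (w − 2)(w + 2), so |w² − 4| = |w − 2|·|w + 2|.
Impose delta ≤ 1 so that |w| < 3; then |w + 2| ≤ 5.
Hence |w² − 4| ≤ 5|w − 2|, which is < eps once |w − 2| < eps/5.
Take delta = min(1, eps/5). If 0 < |w − 2| < delta then both bounds hold and |w² − 4| ≤ 5|w − 2| < 5·(eps/5) = eps.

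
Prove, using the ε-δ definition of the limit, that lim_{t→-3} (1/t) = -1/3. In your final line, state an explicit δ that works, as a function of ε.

Suppose ε > 0. We seek δ > 0 such that 0 < |t + 3| < δ implies |1/t + 1/3| < ε.
|1/t + 1/3| = |-3 − t|/(3·|t|) = |t + 3|/(3|t|).
Restrict δ ≤ 3/2. Then |t + 3| < 3/2 gives |t| > 3/2, so 3|t| > 9/2.
Then |1/t + 1/3| < |t + 3|/(9/2), which is < ε when |t + 3| < (9/2)ε.
Take δ = min(3/2, (9/2)ε). Then 0 < |t + 3| < δ gives both |t + 3| < 3/2 and |t + 3| < (9/2)ε, so |1/t + 1/3| < ε.

δ = min(3/2, (9/2)ε)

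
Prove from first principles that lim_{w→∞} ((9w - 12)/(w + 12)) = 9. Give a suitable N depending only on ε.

N = 120/ε

Let ε > 0. We seek N > 0 such that w > N implies |(9w - 12)/(w + 12) − 9| < ε.
(9w - 12)/(w + 12) − 9 = ((9w - 12) − 9(w + 12)) / ((w + 12)) = -120/((w + 12)).
For w > 0 we have w + 12 > w, so |(9w - 12)/(w + 12) − 9| = 120/((w + 12)) < 120/(w) = 120/w.
Thus |(9w - 12)/(w + 12) − 9| < ε whenever w > 120/ε.
Take N = 120/ε. If w > N then |(9w - 12)/(w + 12) − 9| < 120/w < ε.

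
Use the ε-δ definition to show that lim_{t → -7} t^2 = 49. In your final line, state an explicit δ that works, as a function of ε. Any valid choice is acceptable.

Fix ε > 0. We seek δ > 0 with 0 < |t + 7| < δ ⇒ |t^2 − 49| < ε.
Factor: t^2 − 49 = (t + 7)(t - 7), so |t^2 − 49| = |t + 7|·|t - 7|.
Impose δ ≤ 1 so that |t| < 8; then |t - 7| ≤ 15.
Hence |t^2 − 49| ≤ 15|t + 7|, which is < ε once |t + 7| < ε/15.
Take δ = min(1, ε/15). If 0 < |t + 7| < δ then both bounds hold and |t^2 − 49| ≤ 15|t + 7| < 15·(ε/15) = ε.

δ = min(1, ε/15)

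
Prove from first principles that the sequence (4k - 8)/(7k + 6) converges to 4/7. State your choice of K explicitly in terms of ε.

K = (80/49)/ε

Suppose ε > 0. For k ≥ 1, |(4k - 8)/(7k + 6) − (4/7)| = |-80|/(7(7k + 6)) = 80/(7(7k + 6)).
Since 7k + 6 ≥ 7k for k ≥ 1, this is ≤ 80/(7·7k) = (80/49)/k.
So |(4k - 8)/(7k + 6) − (4/7)| < ε whenever k > (80/49)/ε.
Take K = (80/49)/ε. If k > K then |(4k - 8)/(7k + 6) − (4/7)| ≤ (80/49)/k < ε.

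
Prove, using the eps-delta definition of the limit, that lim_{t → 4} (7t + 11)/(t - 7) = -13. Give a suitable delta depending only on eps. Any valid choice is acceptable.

delta = min(3/2, (3/40)eps)

Suppose eps > 0. We want delta > 0 with 0 < |t − 4| < delta ⇒ |(7t + 11)/(t - 7) + 13| < eps.
Combining over a common denominator, (7t + 11)/(t - 7) + 13 = [(7t + 11)·(-3) − 39·(t - 7)] / [(-3)·(t - 7)] = -60(t − 4) / ((-3)(t - 7)).
So |(7t + 11)/(t - 7) + 13| = 60|t − 4| / (3·|t − 7|).
Require delta ≤ 3/2, so |t − 7| ≥ |-3| − |t − 4| > 3 − 3/2 = 3/2.
Hence |(7t + 11)/(t - 7) + 13| < 60|t − 4|/(3·(3/2)) = (40/3)|t − 4|, which is < eps once |t − 4| < (3/40)eps.
Take delta = min(3/2, (3/40)eps). Then 0 < |t − 4| < delta forces both bounds, so |(7t + 11)/(t - 7) + 13| < eps.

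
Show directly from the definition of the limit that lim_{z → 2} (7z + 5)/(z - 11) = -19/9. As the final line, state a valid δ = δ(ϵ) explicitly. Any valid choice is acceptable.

Suppose ϵ > 0. We want δ > 0 with 0 < |z − 2| < δ ⇒ |(7z + 5)/(z - 11) + 19/9| < ϵ.
Combining over a common denominator, (7z + 5)/(z - 11) + 19/9 = [(7z + 5)·(-9) − 19·(z - 11)] / [(-9)·(z - 11)] = -82(z − 2) / ((-9)(z - 11)).
So |(7z + 5)/(z - 11) + 19/9| = 82|z − 2| / (9·|z − 11|).
Require δ ≤ 9/2, so |z − 11| ≥ |-9| − |z − 2| > 9 − 9/2 = 9/2.
Hence |(7z + 5)/(z - 11) + 19/9| < 82|z − 2|/(9·(9/2)) = (164/81)|z − 2|, which is < ϵ once |z − 2| < (81/164)ϵ.
Take δ = min(9/2, (81/164)ϵ). Then 0 < |z − 2| < δ forces both bounds, so |(7z + 5)/(z - 11) + 19/9| < ϵ.

δ = min(9/2, (81/164)ϵ)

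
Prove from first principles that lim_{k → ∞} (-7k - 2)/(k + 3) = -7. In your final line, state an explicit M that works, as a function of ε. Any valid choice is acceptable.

Let ε > 0 be given. For k ≥ 1, |(-7k - 2)/(k + 3) + 7| = |19|/((k + 3)) = 19/((k + 3)).
Since k + 3 ≥ k for k ≥ 1, this is ≤ 19/(k) = 19/k.
So |(-7k - 2)/(k + 3) + 7| < ε whenever k > 19/ε.
Take M = 19/ε. If k > M then |(-7k - 2)/(k + 3) + 7| ≤ 19/k < ε.

M = 19/ε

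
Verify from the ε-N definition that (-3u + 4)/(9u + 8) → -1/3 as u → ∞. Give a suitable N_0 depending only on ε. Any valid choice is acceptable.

N_0 = (20/27)/ε

Suppose ε > 0. We seek N_0 > 0 such that u > N_0 implies |(-3u + 4)/(9u + 8) + 1/3| < ε.
(-3u + 4)/(9u + 8) + 1/3 = (9(-3u + 4) − (-3)(9u + 8)) / (9(9u + 8)) = 60/(9(9u + 8)).
For u > 0 we have 9u + 8 > 9u, so |(-3u + 4)/(9u + 8) + 1/3| = 60/(9(9u + 8)) < 60/(9·9u) = (20/27)/u.
Thus |(-3u + 4)/(9u + 8) + 1/3| < ε whenever u > (20/27)/ε.
Take N_0 = (20/27)/ε. If u > N_0 then |(-3u + 4)/(9u + 8) + 1/3| < (20/27)/u < ε.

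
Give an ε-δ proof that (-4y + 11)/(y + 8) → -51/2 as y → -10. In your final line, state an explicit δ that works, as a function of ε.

δ = min(1, (2/43)ε)

Let ε > 0 be given. We want δ > 0 with 0 < |y + 10| < δ ⇒ |(-4y + 11)/(y + 8) + 51/2| < ε.
Combining over a common denominator, (-4y + 11)/(y + 8) + 51/2 = [(-4y + 11)·(-2) − 51·(y + 8)] / [(-2)·(y + 8)] = -43(y + 10) / ((-2)(y + 8)).
So |(-4y + 11)/(y + 8) + 51/2| = 43|y + 10| / (2·|y + 8|).
Require δ ≤ 1, so |y + 8| ≥ |-2| − |y + 10| > 2 − 1 = 1.
Hence |(-4y + 11)/(y + 8) + 51/2| < 43|y + 10|/(2·1) = (43/2)|y + 10|, which is < ε once |y + 10| < (2/43)ε.
Take δ = min(1, (2/43)ε). Then 0 < |y + 10| < δ forces both bounds, so |(-4y + 11)/(y + 8) + 51/2| < ε.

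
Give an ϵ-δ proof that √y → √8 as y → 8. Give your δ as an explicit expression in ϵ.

Fix ϵ > 0. We want δ > 0 such that 0 < |y − 8| < δ implies |√y − √8| < ϵ.
Rationalise: √y − √8 = (y − 8)/(√y + √8), so |√y − √8| = |y − 8|/(√y + √8).
Restrict δ ≤ 8 so that |y − 8| < 8 forces y > 0, and then √y + √8 > √8.
Hence |√y − √8| < |y − 8|/√8, which is < ϵ once |y − 8| < √8·ϵ.
Take δ = min(8, √8·ϵ). If 0 < |y − 8| < δ then y > 0 and |√y − √8| < |y − 8|/√8 < ϵ.

δ = min(8, √8·ϵ)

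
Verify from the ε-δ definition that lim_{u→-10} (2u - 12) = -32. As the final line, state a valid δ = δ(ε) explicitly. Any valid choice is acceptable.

Let ε > 0. We need δ > 0 so that 0 < |u + 10| < δ implies |(2u - 12) + 32| < ε.
Since (2u - 12) + 32 = 2(u + 10), we have |(2u - 12) + 32| = 2|u + 10|.
So 2|u + 10| < ε exactly when |u + 10| < ε/2.
Choosing δ = ε/2 gives |(2u - 12) + 32| = 2|u + 10| < ε whenever |u + 10| < δ.

δ = ε/2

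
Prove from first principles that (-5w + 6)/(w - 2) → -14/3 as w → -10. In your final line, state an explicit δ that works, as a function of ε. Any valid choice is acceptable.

δ = min(6, 18ε)

Let ε > 0 be given. We want δ > 0 with 0 < |w + 10| < δ ⇒ |(-5w + 6)/(w - 2) + 14/3| < ε.
Combining over a common denominator, (-5w + 6)/(w - 2) + 14/3 = [(-5w + 6)·(-12) − 56·(w - 2)] / [(-12)·(w - 2)] = 4(w + 10) / ((-12)(w - 2)).
So |(-5w + 6)/(w - 2) + 14/3| = 4|w + 10| / (12·|w − 2|).
Restrict δ ≤ 6. Then |w + 10| < 6 gives |w − 2| = |(w + 10) + (-12)| ≥ 12 − 6 = 6.
Hence |(-5w + 6)/(w - 2) + 14/3| < 4|w + 10|/(12·6) = (1/18)|w + 10|, which is < ε once |w + 10| < 18ε.
Take δ = min(6, 18ε). Then 0 < |w + 10| < δ forces both bounds, so |(-5w + 6)/(w - 2) + 14/3| < ε.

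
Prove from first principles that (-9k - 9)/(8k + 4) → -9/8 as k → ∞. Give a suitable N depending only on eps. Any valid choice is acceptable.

Let eps > 0. For k ≥ 1, |(-9k - 9)/(8k + 4) + 9/8| = |-36|/(8(8k + 4)) = 36/(8(8k + 4)).
Since 8k + 4 ≥ 8k for k ≥ 1, this is ≤ 36/(8·8k) = (9/16)/k.
So |(-9k - 9)/(8k + 4) + 9/8| < eps whenever k > (9/16)/eps.
Take N = (9/16)/eps. If k > N then |(-9k - 9)/(8k + 4) + 9/8| ≤ (9/16)/k < eps.

N = (9/16)/eps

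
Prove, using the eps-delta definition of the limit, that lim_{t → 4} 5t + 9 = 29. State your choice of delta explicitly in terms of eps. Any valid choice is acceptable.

Fix eps > 0. We need delta > 0 so that 0 < |t − 4| < delta implies |(5t + 9) − 29| < eps.
|(5t + 9) − 29| = |5t - 20| = 5|t − 4|.
Thus it suffices that |t − 4| < eps/5.
Take delta = eps/5. If 0 < |t − 4| < delta then |(5t + 9) − 29| = 5|t − 4| < 5·(eps/5) = eps.

delta = eps/5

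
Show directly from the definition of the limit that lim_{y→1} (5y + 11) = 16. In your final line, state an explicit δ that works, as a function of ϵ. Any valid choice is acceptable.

Let ϵ > 0 be given. We need δ > 0 so that 0 < |y − 1| < δ implies |(5y + 11) − 16| < ϵ.
Since (5y + 11) − 16 = 5(y − 1), we have |(5y + 11) − 16| = 5|y − 1|.
So 5|y − 1| < ϵ exactly when |y − 1| < ϵ/5.
Choosing δ = ϵ/5 gives |(5y + 11) − 16| = 5|y − 1| < ϵ whenever |y − 1| < δ.

δ = ϵ/5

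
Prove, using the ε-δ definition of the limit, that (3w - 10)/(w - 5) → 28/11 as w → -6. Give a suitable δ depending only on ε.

δ = min(11/2, (121/10)ε)

Let ε > 0. We want δ > 0 with 0 < |w + 6| < δ ⇒ |(3w - 10)/(w - 5) − (28/11)| < ε.
Combining over a common denominator, (3w - 10)/(w - 5) − (28/11) = [(3w - 10)·(-11) − (-28)·(w - 5)] / [(-11)·(w - 5)] = -5(w + 6) / ((-11)(w - 5)).
So |(3w - 10)/(w - 5) − (28/11)| = 5|w + 6| / (11·|w − 5|).
Restrict δ ≤ 11/2. Then |w + 6| < 11/2 gives |w − 5| = |(w + 6) + (-11)| ≥ 11 − 11/2 = 11/2.
Hence |(3w - 10)/(w - 5) − (28/11)| < 5|w + 6|/(11·(11/2)) = (10/121)|w + 6|, which is < ε once |w + 6| < (121/10)ε.
Take δ = min(11/2, (121/10)ε). Then 0 < |w + 6| < δ forces both bounds, so |(3w - 10)/(w - 5) − (28/11)| < ε.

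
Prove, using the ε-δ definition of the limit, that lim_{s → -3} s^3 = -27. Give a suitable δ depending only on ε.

Let ε > 0. We seek δ > 0 with 0 < |s + 3| < δ ⇒ |s^3 + 27| < ε.
Factor: s^3 + 27 = (s + 3)(s^2 - 3s + 9), so |s^3 + 27| = |s + 3|·|s^2 - 3s + 9|.
Restrict δ ≤ 2. Then |s + 3| < 2 gives |s| < 5, so by the triangle inequality |s^2 - 3s + 9| ≤ 5^2 + 3·5 + 9 = 49.
Hence |s^3 + 27| ≤ 49|s + 3|, which is < ε once |s + 3| < ε/49.
Take δ = min(2, ε/49). If 0 < |s + 3| < δ then both bounds hold and |s^3 + 27| ≤ 49|s + 3| < 49·(ε/49) = ε.

δ = min(2, ε/49)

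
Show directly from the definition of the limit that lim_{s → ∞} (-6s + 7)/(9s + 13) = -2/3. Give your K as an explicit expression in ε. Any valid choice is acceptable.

Let ε > 0 be given. We seek K > 0 such that s > K implies |(-6s + 7)/(9s + 13) + 2/3| < ε.
(-6s + 7)/(9s + 13) + 2/3 = (9(-6s + 7) − (-6)(9s + 13)) / (9(9s + 13)) = 141/(9(9s + 13)).
For s > 0 we have 9s + 13 > 9s, so |(-6s + 7)/(9s + 13) + 2/3| = 141/(9(9s + 13)) < 141/(9·9s) = (47/27)/s.
Thus |(-6s + 7)/(9s + 13) + 2/3| < ε whenever s > (47/27)/ε.
Take K = (47/27)/ε. If s > K then |(-6s + 7)/(9s + 13) + 2/3| < (47/27)/s < ε.

K = (47/27)/ε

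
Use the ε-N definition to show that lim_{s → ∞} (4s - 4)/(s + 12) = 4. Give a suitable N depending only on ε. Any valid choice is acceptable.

Suppose ε > 0. We seek N > 0 such that s > N implies |(4s - 4)/(s + 12) − 4| < ε.
(4s - 4)/(s + 12) − 4 = ((4s - 4) − 4(s + 12)) / ((s + 12)) = -52/((s + 12)).
For s > 0 we have s + 12 > s, so |(4s - 4)/(s + 12) − 4| = 52/((s + 12)) < 52/(s) = 52/s.
Thus |(4s - 4)/(s + 12) − 4| < ε whenever s > 52/ε.
Take N = 52/ε. If s > N then |(4s - 4)/(s + 12) − 4| < 52/s < ε.

N = 52/ε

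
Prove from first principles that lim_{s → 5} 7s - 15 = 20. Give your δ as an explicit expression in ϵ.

δ = ϵ/7

Fix ϵ > 0. We need δ > 0 so that 0 < |s − 5| < δ implies |(7s - 15) − 20| < ϵ.
Since (7s - 15) − 20 = 7(s − 5), we have |(7s - 15) − 20| = 7|s − 5|.
Thus it suffices that |s − 5| < ϵ/7.
Choosing δ = ϵ/7 gives |(7s - 15) − 20| = 7|s − 5| < ϵ whenever |s − 5| < δ.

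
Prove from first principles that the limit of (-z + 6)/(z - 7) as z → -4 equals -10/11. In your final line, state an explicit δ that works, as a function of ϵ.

δ = min(11/2, (121/2)ϵ)

Let ϵ > 0 be given. We want δ > 0 with 0 < |z + 4| < δ ⇒ |(-z + 6)/(z - 7) + 10/11| < ϵ.
Combining over a common denominator, (-z + 6)/(z - 7) + 10/11 = [(-z + 6)·(-11) − 10·(z - 7)] / [(-11)·(z - 7)] = 1(z + 4) / ((-11)(z - 7)).
So |(-z + 6)/(z - 7) + 10/11| = |z + 4| / (11·|z − 7|).
Restrict δ ≤ 11/2. Then |z + 4| < 11/2 gives |z − 7| = |(z + 4) + (-11)| ≥ 11 − 11/2 = 11/2.
Hence |(-z + 6)/(z - 7) + 10/11| < |z + 4|/(11·(11/2)) = (2/121)|z + 4|, which is < ϵ once |z + 4| < (121/2)ϵ.
Take δ = min(11/2, (121/2)ϵ). Then 0 < |z + 4| < δ forces both bounds, so |(-z + 6)/(z - 7) + 10/11| < ϵ.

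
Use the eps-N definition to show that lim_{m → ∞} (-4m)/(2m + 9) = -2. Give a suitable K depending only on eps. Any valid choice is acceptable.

Fix eps > 0. For m ≥ 1, |(-4m)/(2m + 9) + 2| = |36|/(2(2m + 9)) = 36/(2(2m + 9)).
Since 2m + 9 ≥ 2m for m ≥ 1, this is ≤ 36/(2·2m) = 9/m.
So |(-4m)/(2m + 9) + 2| < eps whenever m > 9/eps.
Take K = 9/eps. If m > K then |(-4m)/(2m + 9) + 2| ≤ 9/m < eps.

K = 9/eps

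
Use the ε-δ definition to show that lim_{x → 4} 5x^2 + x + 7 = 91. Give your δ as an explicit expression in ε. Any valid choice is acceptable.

δ = min(1, ε/46)

Let ε > 0. We want δ > 0 such that 0 < |x − 4| < δ implies |(5x^2 + x + 7) − 91| < ε.
(5x^2 + x + 7) − 91 = 5x^2 + x - 84 = (x − 4)(5x + 21).
So |(5x^2 + x + 7) − 91| = |x − 4|·|5x + 21|.
Assume first that |x − 4| < 1, so |x| < 5. Then |5x + 21| ≤ 5·5 + 21 = 46.
Hence |(5x^2 + x + 7) − 91| ≤ 46|x − 4| < ε provided |x − 4| < ε/46.
Choosing δ = min(1, ε/46) ensures both conditions, hence |(5x^2 + x + 7) − 91| < ε.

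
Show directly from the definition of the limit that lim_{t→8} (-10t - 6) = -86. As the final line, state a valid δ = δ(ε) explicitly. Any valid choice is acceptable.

δ = ε/10

Suppose ε > 0. We need δ > 0 so that 0 < |t − 8| < δ implies |(-10t - 6) + 86| < ε.
|(-10t - 6) + 86| = |-10t + 80| = 10|t − 8|.
So 10|t − 8| < ε exactly when |t − 8| < ε/10.
Take δ = ε/10. If 0 < |t − 8| < δ then |(-10t - 6) + 86| = 10|t − 8| < 10·(ε/10) = ε.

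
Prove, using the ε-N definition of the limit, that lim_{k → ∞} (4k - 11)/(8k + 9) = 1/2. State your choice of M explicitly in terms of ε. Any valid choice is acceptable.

M = (31/16)/ε

Suppose ε > 0. For k ≥ 1, |(4k - 11)/(8k + 9) − (1/2)| = |-124|/(8(8k + 9)) = 124/(8(8k + 9)).
Since 8k + 9 ≥ 8k for k ≥ 1, this is ≤ 124/(8·8k) = (31/16)/k.
So |(4k - 11)/(8k + 9) − (1/2)| < ε whenever k > (31/16)/ε.
Take M = (31/16)/ε. If k > M then |(4k - 11)/(8k + 9) − (1/2)| ≤ (31/16)/k < ε.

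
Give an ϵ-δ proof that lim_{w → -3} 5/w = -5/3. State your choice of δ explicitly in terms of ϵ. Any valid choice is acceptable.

Let ϵ > 0. We seek δ > 0 such that 0 < |w + 3| < δ implies |5/w + 5/3| < ϵ.
|5/w + 5/3| = 5·|-3 − w|/(3·|w|) = 5|w + 3|/(3|w|).
Restrict δ ≤ 3/2. Then |w + 3| < 3/2 gives |w| > 3/2, so 3|w| > 9/2.
Then |5/w + 5/3| < 5|w + 3|/(9/2), which is < ϵ when |w + 3| < (9/10)ϵ.
Take δ = min(3/2, (9/10)ϵ). Then 0 < |w + 3| < δ gives both |w + 3| < 3/2 and |w + 3| < (9/10)ϵ, so |5/w + 5/3| < ϵ.

δ = min(3/2, (9/10)ϵ)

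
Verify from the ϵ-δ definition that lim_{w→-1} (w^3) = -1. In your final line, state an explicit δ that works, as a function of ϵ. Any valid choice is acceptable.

δ = min(2, ϵ/13)

Suppose ϵ > 0. We seek δ > 0 with 0 < |w + 1| < δ ⇒ |w^3 + 1| < ϵ.
Factor: w^3 + 1 = (w + 1)(w^2 - w + 1), so |w^3 + 1| = |w + 1|·|w^2 - w + 1|.
Impose δ ≤ 2 so that |w| < 3; then |w^2 - w + 1| ≤ 13.
Hence |w^3 + 1| ≤ 13|w + 1|, which is < ϵ once |w + 1| < ϵ/13.
Take δ = min(2, ϵ/13). If 0 < |w + 1| < δ then both bounds hold and |w^3 + 1| ≤ 13|w + 1| < 13·(ϵ/13) = ϵ.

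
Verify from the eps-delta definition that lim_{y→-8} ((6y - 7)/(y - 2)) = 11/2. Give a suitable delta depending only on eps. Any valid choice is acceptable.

delta = min(5, 10eps)

Fix eps > 0. We want delta > 0 with 0 < |y + 8| < delta ⇒ |(6y - 7)/(y - 2) − (11/2)| < eps.
Combining over a common denominator, (6y - 7)/(y - 2) − (11/2) = [(6y - 7)·(-10) − (-55)·(y - 2)] / [(-10)·(y - 2)] = -5(y + 8) / ((-10)(y - 2)).
So |(6y - 7)/(y - 2) − (11/2)| = 5|y + 8| / (10·|y − 2|).
Restrict delta ≤ 5. Then |y + 8| < 5 gives |y − 2| = |(y + 8) + (-10)| ≥ 10 − 5 = 5.
Hence |(6y - 7)/(y - 2) − (11/2)| < 5|y + 8|/(10·5) = (1/10)|y + 8|, which is < eps once |y + 8| < 10eps.
Take delta = min(5, 10eps). Then 0 < |y + 8| < delta forces both bounds, so |(6y - 7)/(y - 2) − (11/2)| < eps.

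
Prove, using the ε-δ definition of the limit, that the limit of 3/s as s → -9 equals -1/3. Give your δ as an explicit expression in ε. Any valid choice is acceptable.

δ = min(9/2, (27/2)ε)

Let ε > 0 be given. We seek δ > 0 such that 0 < |s + 9| < δ implies |3/s + 1/3| < ε.
|3/s + 1/3| = 3·|-9 − s|/(9·|s|) = 3|s + 9|/(9|s|).
Restrict δ ≤ 9/2. Then |s + 9| < 9/2 gives |s| > 9/2, so 9|s| > 81/2.
Then |3/s + 1/3| < 3|s + 9|/(81/2), which is < ε when |s + 9| < (27/2)ε.
Take δ = min(9/2, (27/2)ε). Then 0 < |s + 9| < δ gives both |s + 9| < 9/2 and |s + 9| < (27/2)ε, so |3/s + 1/3| < ε.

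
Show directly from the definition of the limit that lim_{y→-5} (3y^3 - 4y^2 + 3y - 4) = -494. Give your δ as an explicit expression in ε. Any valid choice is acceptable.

Let ε > 0 be given. We want δ > 0 such that 0 < |y + 5| < δ implies |(3y^3 - 4y^2 + 3y - 4) + 494| < ε.
(3y^3 - 4y^2 + 3y - 4) + 494 = 3y^3 - 4y^2 + 3y + 490 = (y + 5)(3y^2 - 19y + 98).
So |(3y^3 - 4y^2 + 3y - 4) + 494| = |y + 5|·|3y^2 - 19y + 98|.
Require δ ≤ 1. Then |y + 5| < 1 gives |y| < 6, and by the triangle inequality |3y^2 - 19y + 98| ≤ 3·6^2 + 19·6 + 98 = 320.
Hence |(3y^3 - 4y^2 + 3y - 4) + 494| ≤ 320|y + 5| < ε provided |y + 5| < ε/320.
Take δ = min(1, ε/320). Then 0 < |y + 5| < δ gives both |y + 5| < 1 and |y + 5| < ε/320, so |(3y^3 - 4y^2 + 3y - 4) + 494| < ε.

δ = min(1, ε/320)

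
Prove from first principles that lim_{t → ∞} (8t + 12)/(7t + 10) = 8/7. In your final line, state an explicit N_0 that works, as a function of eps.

N_0 = (4/49)/eps

Fix eps > 0. We seek N_0 > 0 such that t > N_0 implies |(8t + 12)/(7t + 10) − (8/7)| < eps.
(8t + 12)/(7t + 10) − (8/7) = (7(8t + 12) − 8(7t + 10)) / (7(7t + 10)) = 4/(7(7t + 10)).
For t > 0 we have 7t + 10 > 7t, so |(8t + 12)/(7t + 10) − (8/7)| = 4/(7(7t + 10)) < 4/(7·7t) = (4/49)/t.
Thus |(8t + 12)/(7t + 10) − (8/7)| < eps whenever t > (4/49)/eps.
Take N_0 = (4/49)/eps. If t > N_0 then |(8t + 12)/(7t + 10) − (8/7)| < (4/49)/t < eps.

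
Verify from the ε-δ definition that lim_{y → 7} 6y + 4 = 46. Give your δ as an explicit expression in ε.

δ = ε/6

Let ε > 0 be given. We need δ > 0 so that 0 < |y − 7| < δ implies |(6y + 4) − 46| < ε.
|(6y + 4) − 46| = |6y - 42| = 6|y − 7|.
Thus it suffices that |y − 7| < ε/6.
Choosing δ = ε/6 gives |(6y + 4) − 46| = 6|y − 7| < ε whenever |y − 7| < δ.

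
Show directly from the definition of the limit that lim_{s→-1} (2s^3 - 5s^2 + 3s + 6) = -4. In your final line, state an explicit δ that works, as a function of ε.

Let ε > 0. We want δ > 0 such that 0 < |s + 1| < δ implies |(2s^3 - 5s^2 + 3s + 6) + 4| < ε.
(2s^3 - 5s^2 + 3s + 6) + 4 = 2s^3 - 5s^2 + 3s + 10 = (s + 1)(2s^2 - 7s + 10).
So |(2s^3 - 5s^2 + 3s + 6) + 4| = |s + 1|·|2s^2 - 7s + 10|.
Require δ ≤ 1. Then |s + 1| < 1 gives |s| < 2, and by the triangle inequality |2s^2 - 7s + 10| ≤ 2·2^2 + 7·2 + 10 = 32.
Hence |(2s^3 - 5s^2 + 3s + 6) + 4| ≤ 32|s + 1| < ε provided |s + 1| < ε/32.
Take δ = min(1, ε/32). Then 0 < |s + 1| < δ gives both |s + 1| < 1 and |s + 1| < ε/32, so |(2s^3 - 5s^2 + 3s + 6) + 4| < ε.

δ = min(1, ε/32)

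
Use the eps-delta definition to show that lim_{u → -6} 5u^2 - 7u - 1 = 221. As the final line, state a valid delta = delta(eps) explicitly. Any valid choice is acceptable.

Fix eps > 0. We want delta > 0 such that 0 < |u + 6| < delta implies |(5u^2 - 7u - 1) − 221| < eps.
(5u^2 - 7u - 1) − 221 = 5u^2 - 7u - 222 = (u + 6)(5u - 37).
So |(5u^2 - 7u - 1) − 221| = |u + 6|·|5u - 37|.
Require delta ≤ 2. Then |u + 6| < 2 gives |u| < 8, and by the triangle inequality |5u - 37| ≤ 5·8 + 37 = 77.
Hence |(5u^2 - 7u - 1) − 221| ≤ 77|u + 6| < eps provided |u + 6| < eps/77.
Take delta = min(2, eps/77). Then 0 < |u + 6| < delta gives both |u + 6| < 2 and |u + 6| < eps/77, so |(5u^2 - 7u - 1) − 221| < eps.

delta = min(2, eps/77)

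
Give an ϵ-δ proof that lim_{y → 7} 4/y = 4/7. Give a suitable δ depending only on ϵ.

δ = min(7/2, (49/8)ϵ)

Suppose ϵ > 0. We seek δ > 0 such that 0 < |y − 7| < δ implies |4/y − (4/7)| < ϵ.
|4/y − (4/7)| = 4·|7 − y|/(7·|y|) = 4|y − 7|/(7|y|).
Require δ ≤ 7/2 so that |y| > 7 − 7/2 = 7/2, hence 7|y| > 49/2.
Then |4/y − (4/7)| < 4|y − 7|/(49/2), which is < ϵ when |y − 7| < (49/8)ϵ.
Take δ = min(7/2, (49/8)ϵ). Then 0 < |y − 7| < δ gives both |y − 7| < 7/2 and |y − 7| < (49/8)ϵ, so |4/y − (4/7)| < ϵ.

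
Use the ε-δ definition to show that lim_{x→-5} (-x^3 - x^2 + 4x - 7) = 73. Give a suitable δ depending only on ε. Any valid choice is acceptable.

Let ε > 0. We want δ > 0 such that 0 < |x + 5| < δ implies |(-x^3 - x^2 + 4x - 7) − 73| < ε.
(-x^3 - x^2 + 4x - 7) − 73 = -x^3 - x^2 + 4x - 80 = (x + 5)(-x^2 + 4x - 16).
So |(-x^3 - x^2 + 4x - 7) − 73| = |x + 5|·|-x^2 + 4x - 16|.
Require δ ≤ 2. Then |x + 5| < 2 gives |x| < 7, and by the triangle inequality |-x^2 + 4x - 16| ≤ 7^2 + 4·7 + 16 = 93.
Hence |(-x^3 - x^2 + 4x - 7) − 73| ≤ 93|x + 5| < ε provided |x + 5| < ε/93.
Take δ = min(2, ε/93). Then 0 < |x + 5| < δ gives both |x + 5| < 2 and |x + 5| < ε/93, so |(-x^3 - x^2 + 4x - 7) − 73| < ε.

δ = min(2, ε/93)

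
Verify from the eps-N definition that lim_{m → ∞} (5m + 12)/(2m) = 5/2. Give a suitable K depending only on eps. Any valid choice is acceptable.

K = 6/eps

Let eps > 0 be given. For m ≥ 1, |(5m + 12)/(2m) − (5/2)| = |24|/(2(2m)) = 24/(2(2m)).
Since 2m ≥ 2m for m ≥ 1, this is ≤ 24/(2·2m) = 6/m.
So |(5m + 12)/(2m) − (5/2)| < eps whenever m > 6/eps.
Take K = 6/eps. If m > K then |(5m + 12)/(2m) − (5/2)| ≤ 6/m < eps.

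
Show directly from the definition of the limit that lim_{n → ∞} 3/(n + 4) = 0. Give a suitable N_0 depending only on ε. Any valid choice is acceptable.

N_0 = 3/ε

Suppose ε > 0. For n ≥ 1, |3/(n + 4) − 0| = 3/(n + 4) ≤ 3/n.
We need 3/n < ε, i.e. n > 3/ε.
Take N_0 = 3/ε. If n > N_0 then |3/(n + 4)| ≤ 3/n < ε.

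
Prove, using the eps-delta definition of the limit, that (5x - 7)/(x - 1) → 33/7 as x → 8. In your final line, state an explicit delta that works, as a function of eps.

Let eps > 0 be given. We want delta > 0 with 0 < |x − 8| < delta ⇒ |(5x - 7)/(x - 1) − (33/7)| < eps.
Combining over a common denominator, (5x - 7)/(x - 1) − (33/7) = [(5x - 7)·7 − 33·(x - 1)] / [7·(x - 1)] = 2(x − 8) / (7(x - 1)).
So |(5x - 7)/(x - 1) − (33/7)| = 2|x − 8| / (7·|x − 1|).
Restrict delta ≤ 7/2. Then |x − 8| < 7/2 gives |x − 1| = |(x − 8) + 7| ≥ 7 − 7/2 = 7/2.
Hence |(5x - 7)/(x - 1) − (33/7)| < 2|x − 8|/(7·(7/2)) = (4/49)|x − 8|, which is < eps once |x − 8| < (49/4)eps.
Take delta = min(7/2, (49/4)eps). Then 0 < |x − 8| < delta forces both bounds, so |(5x - 7)/(x - 1) − (33/7)| < eps.

delta = min(7/2, (49/4)eps)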